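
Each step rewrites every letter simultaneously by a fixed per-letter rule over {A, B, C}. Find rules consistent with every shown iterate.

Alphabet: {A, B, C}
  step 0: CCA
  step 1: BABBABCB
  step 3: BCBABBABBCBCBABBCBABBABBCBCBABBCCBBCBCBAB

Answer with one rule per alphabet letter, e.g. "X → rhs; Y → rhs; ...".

A->CB, B->BC, C->BAB

  step 0 ⇒ step 1: CCA ⇒ BAB·BAB·CB
    A ↦ CB
    C ↦ BAB
    B ↦ BC  (constrained at step 1)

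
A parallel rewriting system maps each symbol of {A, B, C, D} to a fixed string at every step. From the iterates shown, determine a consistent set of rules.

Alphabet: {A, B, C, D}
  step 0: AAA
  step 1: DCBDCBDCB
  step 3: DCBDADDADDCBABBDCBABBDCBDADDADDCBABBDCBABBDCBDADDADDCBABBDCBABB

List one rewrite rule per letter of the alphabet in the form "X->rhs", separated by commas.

  step 0 ⇒ step 1: AAA ⇒ DCB·DCB·DCB
    A ↦ DCB
    B ↦ DAD  (constrained at step 1)
    C ↦ A  (constrained at step 1)
    D ↦ ABB  (constrained at step 1)

A->DCB, B->DAD, C->A, D->ABB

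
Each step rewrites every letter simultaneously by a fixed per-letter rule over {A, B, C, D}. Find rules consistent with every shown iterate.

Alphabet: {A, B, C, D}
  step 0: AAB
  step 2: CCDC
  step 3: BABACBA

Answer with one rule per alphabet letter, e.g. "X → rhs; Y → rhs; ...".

  step 2 ⇒ step 3: CCDC ⇒ BA·BA·C·BA
    C ↦ BA
    D ↦ C
    A ↦ D  (constrained at step 0)
    B ↦ AD  (constrained at step 0)

A->D, B->AD, C->BA, D->C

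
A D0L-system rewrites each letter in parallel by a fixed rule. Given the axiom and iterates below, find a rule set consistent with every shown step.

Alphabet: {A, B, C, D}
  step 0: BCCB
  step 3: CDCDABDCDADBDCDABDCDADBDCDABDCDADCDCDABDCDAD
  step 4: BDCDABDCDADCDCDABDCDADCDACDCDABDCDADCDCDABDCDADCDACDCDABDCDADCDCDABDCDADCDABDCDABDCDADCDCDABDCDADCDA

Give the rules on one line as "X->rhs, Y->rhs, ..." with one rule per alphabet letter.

A->D, B->CD, C->BD, D->CDA

  step 3 ⇒ step 4: CDCDABDCDADBDCDABDCDADBDCDABDCDADCDCDABDCDAD ⇒ BD·CDA·BD·CDA·D·CD·CDA·BD·CDA·D·CDA·CD·CDA·BD·CDA·D·CD·CDA·BD·CDA·D·CDA·CD·CDA·BD·CDA·D·CD·CDA·BD·CDA·D·CDA·BD·CDA·BD·CDA·D·CD·CDA·BD·CDA·D·CDA
    A ↦ D
    B ↦ CD
    C ↦ BD
    D ↦ CDA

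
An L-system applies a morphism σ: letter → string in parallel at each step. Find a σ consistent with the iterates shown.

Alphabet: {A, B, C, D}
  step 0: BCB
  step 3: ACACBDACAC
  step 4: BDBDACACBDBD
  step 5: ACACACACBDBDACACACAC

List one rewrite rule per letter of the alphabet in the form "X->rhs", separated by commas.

  step 4 ⇒ step 5: BDBDACACBDBD ⇒ AC·AC·AC·AC·B·D·B·D·AC·AC·AC·AC
    A ↦ B
    B ↦ AC
    C ↦ D
    D ↦ AC

A->B, B->AC, C->D, D->AC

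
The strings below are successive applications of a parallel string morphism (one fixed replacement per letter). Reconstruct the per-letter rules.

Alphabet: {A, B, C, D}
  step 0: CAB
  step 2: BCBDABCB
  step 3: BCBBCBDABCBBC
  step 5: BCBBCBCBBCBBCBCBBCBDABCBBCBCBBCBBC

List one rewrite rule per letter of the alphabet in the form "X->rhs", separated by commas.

A->DA, B->BC, C->B, D->B

  step 2 ⇒ step 3: BCBDABCB ⇒ BC·B·BC·B·DA·BC·B·BC
    A ↦ DA
    B ↦ BC
    C ↦ B
    D ↦ B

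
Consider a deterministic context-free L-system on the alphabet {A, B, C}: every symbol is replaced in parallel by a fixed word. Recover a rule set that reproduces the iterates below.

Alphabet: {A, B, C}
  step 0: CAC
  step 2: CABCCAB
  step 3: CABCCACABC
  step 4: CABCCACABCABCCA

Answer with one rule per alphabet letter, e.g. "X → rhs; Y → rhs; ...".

A->B, B->C, C->CA

  step 3 ⇒ step 4: CABCCACABC ⇒ CA·B·C·CA·CA·B·CA·B·C·CA
    A ↦ B
    B ↦ C
    C ↦ CA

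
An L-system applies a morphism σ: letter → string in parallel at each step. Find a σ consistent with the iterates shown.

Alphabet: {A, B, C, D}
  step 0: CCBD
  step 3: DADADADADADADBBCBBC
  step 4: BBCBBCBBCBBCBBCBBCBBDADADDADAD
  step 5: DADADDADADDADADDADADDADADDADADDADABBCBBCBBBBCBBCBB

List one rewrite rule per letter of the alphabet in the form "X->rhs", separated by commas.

  step 4 ⇒ step 5: BBCBBCBBCBBCBBCBBCBBDADADDADAD ⇒ DA·DA·D·DA·DA·D·DA·DA·D·DA·DA·D·DA·DA·D·DA·DA·D·DA·DA·BB·C·BB·C·BB·BB·C·BB·C·BB
    A ↦ C
    B ↦ DA
    C ↦ D
    D ↦ BB

A->C, B->DA, C->D, D->BB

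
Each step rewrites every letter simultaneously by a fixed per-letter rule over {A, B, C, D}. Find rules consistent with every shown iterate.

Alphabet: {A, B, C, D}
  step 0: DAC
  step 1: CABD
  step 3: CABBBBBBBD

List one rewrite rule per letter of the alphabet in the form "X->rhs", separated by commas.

A->AB, B->BB, C->D, D->C

  step 0 ⇒ step 1: DAC ⇒ C·AB·D
    A ↦ AB
    C ↦ D
    D ↦ C
    B ↦ BB  (constrained at step 1)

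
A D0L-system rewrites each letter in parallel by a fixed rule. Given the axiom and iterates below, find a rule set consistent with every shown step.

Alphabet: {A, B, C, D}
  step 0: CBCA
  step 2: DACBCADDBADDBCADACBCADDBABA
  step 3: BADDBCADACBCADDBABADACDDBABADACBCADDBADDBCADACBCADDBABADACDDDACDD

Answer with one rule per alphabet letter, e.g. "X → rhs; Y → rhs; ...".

A->DD, B->DAC, C->BCA, D->BA

  step 2 ⇒ step 3: DACBCADDBADDBCADACBCADDBABA ⇒ BA·DD·BCA·DAC·BCA·DD·BA·BA·DAC·DD·BA·BA·DAC·BCA·DD·BA·DD·BCA·DAC·BCA·DD·BA·BA·DAC·DD·DAC·DD
    A ↦ DD
    B ↦ DAC
    C ↦ BCA
    D ↦ BA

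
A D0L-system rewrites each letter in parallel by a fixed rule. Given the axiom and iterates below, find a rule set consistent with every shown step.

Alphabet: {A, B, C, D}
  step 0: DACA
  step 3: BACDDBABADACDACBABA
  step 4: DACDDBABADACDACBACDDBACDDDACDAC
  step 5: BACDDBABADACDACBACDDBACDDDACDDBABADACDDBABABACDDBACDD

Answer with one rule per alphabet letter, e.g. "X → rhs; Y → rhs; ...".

A->C, B->DA, C->DD, D->BA

  step 4 ⇒ step 5: DACDDBABADACDACBACDDBACDDDACDAC ⇒ BA·C·DD·BA·BA·DA·C·DA·C·BA·C·DD·BA·C·DD·DA·C·DD·BA·BA·DA·C·DD·BA·BA·BA·C·DD·BA·C·DD
    A ↦ C
    B ↦ DA
    C ↦ DD
    D ↦ BA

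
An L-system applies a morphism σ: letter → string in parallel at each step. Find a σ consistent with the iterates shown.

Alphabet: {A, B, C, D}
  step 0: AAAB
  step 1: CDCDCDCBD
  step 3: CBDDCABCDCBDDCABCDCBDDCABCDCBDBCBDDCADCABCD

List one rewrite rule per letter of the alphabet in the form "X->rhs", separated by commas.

A->CD, B->CBD, C->B, D->DCA

  step 0 ⇒ step 1: AAAB ⇒ CD·CD·CD·CBD
    A ↦ CD
    B ↦ CBD
    C ↦ B  (constrained at step 1)
    D ↦ DCA  (constrained at step 1)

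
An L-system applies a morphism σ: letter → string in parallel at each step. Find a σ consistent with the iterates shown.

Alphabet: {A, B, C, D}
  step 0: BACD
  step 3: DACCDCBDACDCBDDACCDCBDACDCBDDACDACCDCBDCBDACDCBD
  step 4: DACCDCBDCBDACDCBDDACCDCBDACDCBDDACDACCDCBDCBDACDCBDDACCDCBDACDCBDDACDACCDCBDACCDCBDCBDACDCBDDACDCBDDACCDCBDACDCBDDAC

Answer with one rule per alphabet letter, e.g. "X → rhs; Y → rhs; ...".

A->C, B->D, C->DCB, D->DAC

  step 3 ⇒ step 4: DACCDCBDACDCBDDACCDCBDACDCBDDACDACCDCBDCBDACDCBD ⇒ DAC·C·DCB·DCB·DAC·DCB·D·DAC·C·DCB·DAC·DCB·D·DAC·DAC·C·DCB·DCB·DAC·DCB·D·DAC·C·DCB·DAC·DCB·D·DAC·DAC·C·DCB·DAC·C·DCB·DCB·DAC·DCB·D·DAC·DCB·D·DAC·C·DCB·DAC·DCB·D·DAC
    A ↦ C
    B ↦ D
    C ↦ DCB
    D ↦ DAC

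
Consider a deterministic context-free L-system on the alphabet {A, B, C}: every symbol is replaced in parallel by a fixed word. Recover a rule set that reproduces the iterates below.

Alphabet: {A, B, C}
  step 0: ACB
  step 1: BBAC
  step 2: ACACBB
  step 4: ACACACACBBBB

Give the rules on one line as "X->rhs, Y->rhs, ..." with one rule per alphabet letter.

  step 1 ⇒ step 2: BBAC ⇒ AC·AC·B·B
    A ↦ B
    B ↦ AC
    C ↦ B

A->B, B->AC, C->B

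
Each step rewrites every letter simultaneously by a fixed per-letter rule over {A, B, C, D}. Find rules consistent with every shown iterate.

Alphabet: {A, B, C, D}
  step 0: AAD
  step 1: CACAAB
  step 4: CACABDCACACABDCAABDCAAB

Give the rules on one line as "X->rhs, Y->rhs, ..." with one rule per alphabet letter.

A->CA, B->C, C->D, D->AB

  step 0 ⇒ step 1: AAD ⇒ CA·CA·AB
    A ↦ CA
    D ↦ AB
    B ↦ C  (constrained at step 1)
    C ↦ D  (constrained at step 1)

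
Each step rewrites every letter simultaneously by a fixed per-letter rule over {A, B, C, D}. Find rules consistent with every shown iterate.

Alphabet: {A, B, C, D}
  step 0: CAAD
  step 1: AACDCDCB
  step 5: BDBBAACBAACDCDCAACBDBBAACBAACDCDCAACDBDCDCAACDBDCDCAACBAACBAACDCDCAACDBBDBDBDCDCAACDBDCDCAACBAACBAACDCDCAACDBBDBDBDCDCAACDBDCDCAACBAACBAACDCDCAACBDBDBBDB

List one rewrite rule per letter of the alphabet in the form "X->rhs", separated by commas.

A->DC, B->DB, C->AAC, D->B

  step 0 ⇒ step 1: CAAD ⇒ AAC·DC·DC·B
    A ↦ DC
    C ↦ AAC
    D ↦ B
    B ↦ DB  (constrained at step 1)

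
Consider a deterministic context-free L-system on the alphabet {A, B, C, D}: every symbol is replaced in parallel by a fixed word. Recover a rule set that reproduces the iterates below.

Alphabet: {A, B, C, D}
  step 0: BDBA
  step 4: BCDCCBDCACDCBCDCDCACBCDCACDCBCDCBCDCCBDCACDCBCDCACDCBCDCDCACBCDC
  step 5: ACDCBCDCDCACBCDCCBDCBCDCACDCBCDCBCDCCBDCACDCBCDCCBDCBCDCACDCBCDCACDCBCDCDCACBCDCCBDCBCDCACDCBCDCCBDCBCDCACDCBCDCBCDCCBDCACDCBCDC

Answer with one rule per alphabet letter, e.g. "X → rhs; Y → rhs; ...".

A->CB, B->AC, C->DC, D->BC

  step 4 ⇒ step 5: BCDCCBDCACDCBCDCDCACBCDCACDCBCDCBCDCCBDCACDCBCDCACDCBCDCDCACBCDC ⇒ AC·DC·BC·DC·DC·AC·BC·DC·CB·DC·BC·DC·AC·DC·BC·DC·BC·DC·CB·DC·AC·DC·BC·DC·CB·DC·BC·DC·AC·DC·BC·DC·AC·DC·BC·DC·DC·AC·BC·DC·CB·DC·BC·DC·AC·DC·BC·DC·CB·DC·BC·DC·AC·DC·BC·DC·BC·DC·CB·DC·AC·DC·BC·DC
    A ↦ CB
    B ↦ AC
    C ↦ DC
    D ↦ BC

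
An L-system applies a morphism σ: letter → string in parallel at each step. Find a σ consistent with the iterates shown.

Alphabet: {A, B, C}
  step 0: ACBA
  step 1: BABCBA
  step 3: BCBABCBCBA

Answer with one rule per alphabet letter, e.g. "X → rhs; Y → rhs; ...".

A->BA, B->C, C->B

  step 0 ⇒ step 1: ACBA ⇒ BA·B·C·BA
    A ↦ BA
    B ↦ C
    C ↦ B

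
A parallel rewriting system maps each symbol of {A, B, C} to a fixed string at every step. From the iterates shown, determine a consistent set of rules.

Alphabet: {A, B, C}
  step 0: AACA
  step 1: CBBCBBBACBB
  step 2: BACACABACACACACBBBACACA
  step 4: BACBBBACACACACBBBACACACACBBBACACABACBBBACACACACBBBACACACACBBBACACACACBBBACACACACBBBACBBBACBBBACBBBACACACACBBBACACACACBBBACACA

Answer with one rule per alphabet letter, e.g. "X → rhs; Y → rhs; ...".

  step 1 ⇒ step 2: CBBCBBBACBB ⇒ BA·CA·CA·BA·CA·CA·CA·CBB·BA·CA·CA
    A ↦ CBB
    B ↦ CA
    C ↦ BA

A->CBB, B->CA, C->BA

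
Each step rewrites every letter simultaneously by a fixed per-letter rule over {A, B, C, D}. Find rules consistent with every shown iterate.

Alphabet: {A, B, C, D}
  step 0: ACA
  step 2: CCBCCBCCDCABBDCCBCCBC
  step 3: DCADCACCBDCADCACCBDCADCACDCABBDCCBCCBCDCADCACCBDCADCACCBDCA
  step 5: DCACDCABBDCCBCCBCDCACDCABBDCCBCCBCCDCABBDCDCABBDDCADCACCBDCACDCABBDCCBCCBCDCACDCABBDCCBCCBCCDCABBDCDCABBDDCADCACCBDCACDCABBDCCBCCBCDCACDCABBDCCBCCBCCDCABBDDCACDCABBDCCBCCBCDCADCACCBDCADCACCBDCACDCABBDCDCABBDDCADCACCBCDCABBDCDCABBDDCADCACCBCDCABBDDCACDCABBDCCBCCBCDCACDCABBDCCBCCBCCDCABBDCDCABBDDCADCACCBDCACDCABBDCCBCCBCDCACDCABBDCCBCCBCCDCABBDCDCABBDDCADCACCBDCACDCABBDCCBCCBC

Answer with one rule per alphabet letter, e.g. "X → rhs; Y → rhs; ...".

A->BBD, B->CCB, C->DCA, D->C

  step 2 ⇒ step 3: CCBCCBCCDCABBDCCBCCBC ⇒ DCA·DCA·CCB·DCA·DCA·CCB·DCA·DCA·C·DCA·BBD·CCB·CCB·C·DCA·DCA·CCB·DCA·DCA·CCB·DCA
    A ↦ BBD
    B ↦ CCB
    C ↦ DCA
    D ↦ C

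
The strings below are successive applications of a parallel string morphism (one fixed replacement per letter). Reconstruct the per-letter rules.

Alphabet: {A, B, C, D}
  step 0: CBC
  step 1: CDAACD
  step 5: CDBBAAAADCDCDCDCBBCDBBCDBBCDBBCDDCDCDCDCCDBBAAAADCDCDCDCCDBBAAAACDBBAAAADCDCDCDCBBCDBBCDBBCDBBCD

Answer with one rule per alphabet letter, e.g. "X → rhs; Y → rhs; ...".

A->DC, B->AA, C->CD, D->BB

  step 0 ⇒ step 1: CBC ⇒ CD·AA·CD
    B ↦ AA
    C ↦ CD
    A ↦ DC  (constrained at step 1)
    D ↦ BB  (constrained at step 1)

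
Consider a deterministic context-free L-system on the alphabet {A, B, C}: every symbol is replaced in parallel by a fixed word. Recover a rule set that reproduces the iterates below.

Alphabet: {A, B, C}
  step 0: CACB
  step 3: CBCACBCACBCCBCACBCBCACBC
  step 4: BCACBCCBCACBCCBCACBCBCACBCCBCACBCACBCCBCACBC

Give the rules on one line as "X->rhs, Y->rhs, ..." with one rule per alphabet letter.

A->C, B->AC, C->BC

  step 3 ⇒ step 4: CBCACBCACBCCBCACBCBCACBC ⇒ BC·AC·BC·C·BC·AC·BC·C·BC·AC·BC·BC·AC·BC·C·BC·AC·BC·AC·BC·C·BC·AC·BC
    A ↦ C
    B ↦ AC
    C ↦ BC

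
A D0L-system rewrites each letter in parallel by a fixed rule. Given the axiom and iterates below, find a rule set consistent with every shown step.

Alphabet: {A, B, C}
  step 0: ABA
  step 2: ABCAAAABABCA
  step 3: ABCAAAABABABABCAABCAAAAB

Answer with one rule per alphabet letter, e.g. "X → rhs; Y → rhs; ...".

  step 2 ⇒ step 3: ABCAAAABABCA ⇒ AB·CA·AA·AB·AB·AB·AB·CA·AB·CA·AA·AB
    A ↦ AB
    B ↦ CA
    C ↦ AA

A->AB, B->CA, C->AA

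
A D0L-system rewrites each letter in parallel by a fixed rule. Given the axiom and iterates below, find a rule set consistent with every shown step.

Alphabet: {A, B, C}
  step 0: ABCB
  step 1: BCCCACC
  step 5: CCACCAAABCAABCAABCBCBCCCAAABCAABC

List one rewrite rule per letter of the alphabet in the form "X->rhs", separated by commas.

  step 0 ⇒ step 1: ABCB ⇒ BC·CC·A·CC
    A ↦ BC
    B ↦ CC
    C ↦ A

A->BC, B->CC, C->A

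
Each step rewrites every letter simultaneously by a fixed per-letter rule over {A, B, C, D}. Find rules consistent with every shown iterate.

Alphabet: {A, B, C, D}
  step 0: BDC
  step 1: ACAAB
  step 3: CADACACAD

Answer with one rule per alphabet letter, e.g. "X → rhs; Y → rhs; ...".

  step 0 ⇒ step 1: BDC ⇒ A·CA·AB
    B ↦ A
    C ↦ AB
    D ↦ CA
    A ↦ D  (constrained at step 1)

A->D, B->A, C->AB, D->CA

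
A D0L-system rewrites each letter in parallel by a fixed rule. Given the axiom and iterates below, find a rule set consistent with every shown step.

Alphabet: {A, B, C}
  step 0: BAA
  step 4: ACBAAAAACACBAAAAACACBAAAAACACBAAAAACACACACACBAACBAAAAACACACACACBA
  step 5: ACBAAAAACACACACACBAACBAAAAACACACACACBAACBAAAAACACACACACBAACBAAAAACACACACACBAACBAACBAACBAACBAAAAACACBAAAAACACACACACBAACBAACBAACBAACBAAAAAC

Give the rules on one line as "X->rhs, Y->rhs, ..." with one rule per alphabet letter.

A->AC, B->AAA, C->BA

  step 4 ⇒ step 5: ACBAAAAACACBAAAAACACBAAAAACACBAAAAACACACACACBAACBAAAAACACACACACBA ⇒ AC·BA·AAA·AC·AC·AC·AC·AC·BA·AC·BA·AAA·AC·AC·AC·AC·AC·BA·AC·BA·AAA·AC·AC·AC·AC·AC·BA·AC·BA·AAA·AC·AC·AC·AC·AC·BA·AC·BA·AC·BA·AC·BA·AC·BA·AAA·AC·AC·BA·AAA·AC·AC·AC·AC·AC·BA·AC·BA·AC·BA·AC·BA·AC·BA·AAA·AC
    A ↦ AC
    B ↦ AAA
    C ↦ BA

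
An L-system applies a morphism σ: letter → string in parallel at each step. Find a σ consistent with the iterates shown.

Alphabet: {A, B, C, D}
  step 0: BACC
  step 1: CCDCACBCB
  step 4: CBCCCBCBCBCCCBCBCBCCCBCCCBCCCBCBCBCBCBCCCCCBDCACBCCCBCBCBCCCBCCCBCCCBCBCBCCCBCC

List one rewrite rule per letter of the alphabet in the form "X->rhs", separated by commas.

  step 0 ⇒ step 1: BACC ⇒ CC·DCA·CB·CB
    A ↦ DCA
    B ↦ CC
    C ↦ CB
    D ↦ CC  (constrained at step 1)

A->DCA, B->CC, C->CB, D->CC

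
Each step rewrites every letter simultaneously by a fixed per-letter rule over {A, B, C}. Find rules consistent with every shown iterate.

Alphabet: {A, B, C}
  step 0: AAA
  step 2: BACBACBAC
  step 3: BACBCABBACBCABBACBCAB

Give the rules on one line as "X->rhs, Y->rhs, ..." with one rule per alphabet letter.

A->B, B->BAC, C->CAB

  step 2 ⇒ step 3: BACBACBAC ⇒ BAC·B·CAB·BAC·B·CAB·BAC·B·CAB
    A ↦ B
    B ↦ BAC
    C ↦ CAB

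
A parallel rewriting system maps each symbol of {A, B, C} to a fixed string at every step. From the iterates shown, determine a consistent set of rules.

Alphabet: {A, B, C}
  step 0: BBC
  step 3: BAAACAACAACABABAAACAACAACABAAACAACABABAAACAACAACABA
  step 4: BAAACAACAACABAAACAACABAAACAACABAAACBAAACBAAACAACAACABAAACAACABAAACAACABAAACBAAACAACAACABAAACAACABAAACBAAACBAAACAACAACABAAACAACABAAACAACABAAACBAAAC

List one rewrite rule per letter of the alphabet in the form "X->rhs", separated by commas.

  step 3 ⇒ step 4: BAAACAACAACABABAAACAACAACABAAACAACABABAAACAACAACABA ⇒ BA·AAC·AAC·AAC·ABA·AAC·AAC·ABA·AAC·AAC·ABA·AAC·BA·AAC·BA·AAC·AAC·AAC·ABA·AAC·AAC·ABA·AAC·AAC·ABA·AAC·BA·AAC·AAC·AAC·ABA·AAC·AAC·ABA·AAC·BA·AAC·BA·AAC·AAC·AAC·ABA·AAC·AAC·ABA·AAC·AAC·ABA·AAC·BA·AAC
    A ↦ AAC
    B ↦ BA
    C ↦ ABA

A->AAC, B->BA, C->ABA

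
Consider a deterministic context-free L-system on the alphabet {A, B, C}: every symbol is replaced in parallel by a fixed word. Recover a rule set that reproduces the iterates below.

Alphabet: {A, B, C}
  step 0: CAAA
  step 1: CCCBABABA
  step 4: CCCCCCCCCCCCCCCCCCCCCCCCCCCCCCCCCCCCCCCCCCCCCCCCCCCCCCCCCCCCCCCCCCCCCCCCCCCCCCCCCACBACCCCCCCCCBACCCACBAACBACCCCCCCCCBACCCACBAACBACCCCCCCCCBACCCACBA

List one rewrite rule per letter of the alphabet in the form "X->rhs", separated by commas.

A->BA, B->AC, C->CCC

  step 0 ⇒ step 1: CAAA ⇒ CCC·BA·BA·BA
    A ↦ BA
    C ↦ CCC
    B ↦ AC  (constrained at step 1)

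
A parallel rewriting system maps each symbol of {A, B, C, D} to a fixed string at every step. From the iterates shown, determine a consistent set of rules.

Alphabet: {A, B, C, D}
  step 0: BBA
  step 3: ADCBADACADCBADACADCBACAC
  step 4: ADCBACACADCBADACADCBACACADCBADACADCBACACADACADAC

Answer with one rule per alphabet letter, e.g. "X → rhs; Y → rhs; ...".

A->AD, B->AC, C->AC, D->CB

  step 3 ⇒ step 4: ADCBADACADCBADACADCBACAC ⇒ AD·CB·AC·AC·AD·CB·AD·AC·AD·CB·AC·AC·AD·CB·AD·AC·AD·CB·AC·AC·AD·AC·AD·AC
    A ↦ AD
    B ↦ AC
    C ↦ AC
    D ↦ CB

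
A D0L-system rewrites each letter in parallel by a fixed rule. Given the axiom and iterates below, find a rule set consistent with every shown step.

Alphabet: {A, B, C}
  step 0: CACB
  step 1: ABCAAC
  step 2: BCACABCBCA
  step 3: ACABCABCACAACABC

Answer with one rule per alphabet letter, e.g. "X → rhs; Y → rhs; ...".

A->BC, B->AC, C->A

  step 2 ⇒ step 3: BCACABCBCA ⇒ AC·A·BC·A·BC·AC·A·AC·A·BC
    A ↦ BC
    B ↦ AC
    C ↦ A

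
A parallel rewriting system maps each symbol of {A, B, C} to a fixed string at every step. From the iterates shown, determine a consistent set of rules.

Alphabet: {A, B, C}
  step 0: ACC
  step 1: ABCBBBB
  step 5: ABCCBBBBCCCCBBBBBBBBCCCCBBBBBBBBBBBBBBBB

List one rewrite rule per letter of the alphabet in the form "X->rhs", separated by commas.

  step 0 ⇒ step 1: ACC ⇒ ABC·BB·BB
    A ↦ ABC
    C ↦ BB
    B ↦ C  (constrained at step 1)

A->ABC, B->C, C->BB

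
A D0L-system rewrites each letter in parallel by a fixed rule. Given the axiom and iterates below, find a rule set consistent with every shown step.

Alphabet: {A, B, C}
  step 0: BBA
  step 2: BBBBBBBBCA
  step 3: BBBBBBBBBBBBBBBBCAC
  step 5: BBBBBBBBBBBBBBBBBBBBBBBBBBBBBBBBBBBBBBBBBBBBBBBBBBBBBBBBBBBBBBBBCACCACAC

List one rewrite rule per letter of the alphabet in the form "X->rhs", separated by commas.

A->C, B->BB, C->CA

  step 2 ⇒ step 3: BBBBBBBBCA ⇒ BB·BB·BB·BB·BB·BB·BB·BB·CA·C
    A ↦ C
    B ↦ BB
    C ↦ CA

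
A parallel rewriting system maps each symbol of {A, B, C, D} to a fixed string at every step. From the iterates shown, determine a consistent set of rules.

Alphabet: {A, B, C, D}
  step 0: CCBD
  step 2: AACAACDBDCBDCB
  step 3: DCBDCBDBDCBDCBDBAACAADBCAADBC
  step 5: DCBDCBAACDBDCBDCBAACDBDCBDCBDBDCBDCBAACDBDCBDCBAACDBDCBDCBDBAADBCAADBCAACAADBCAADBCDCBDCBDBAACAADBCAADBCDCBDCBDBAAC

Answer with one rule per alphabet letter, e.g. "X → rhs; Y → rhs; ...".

  step 2 ⇒ step 3: AACAACDBDCBDCB ⇒ DCB·DCB·DB·DCB·DCB·DB·AA·C·AA·DB·C·AA·DB·C
    A ↦ DCB
    B ↦ C
    C ↦ DB
    D ↦ AA

A->DCB, B->C, C->DB, D->AA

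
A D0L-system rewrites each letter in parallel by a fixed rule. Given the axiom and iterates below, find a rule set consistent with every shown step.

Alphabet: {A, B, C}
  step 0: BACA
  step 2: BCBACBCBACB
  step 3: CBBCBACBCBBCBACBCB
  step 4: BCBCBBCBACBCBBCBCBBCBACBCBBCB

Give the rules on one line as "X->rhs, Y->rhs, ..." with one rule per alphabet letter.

  step 3 ⇒ step 4: CBBCBACBCBBCBACBCB ⇒ B·CB·CB·B·CB·AC·B·CB·B·CB·CB·B·CB·AC·B·CB·B·CB
    A ↦ AC
    B ↦ CB
    C ↦ B

A->AC, B->CB, C->B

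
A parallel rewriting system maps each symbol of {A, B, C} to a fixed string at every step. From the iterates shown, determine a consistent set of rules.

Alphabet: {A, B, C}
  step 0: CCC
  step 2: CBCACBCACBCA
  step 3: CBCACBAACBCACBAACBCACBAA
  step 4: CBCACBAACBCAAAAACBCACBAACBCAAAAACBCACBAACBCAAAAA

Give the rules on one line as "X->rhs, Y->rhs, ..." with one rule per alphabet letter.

  step 3 ⇒ step 4: CBCACBAACBCACBAACBCACBAA ⇒ CB·CA·CB·AA·CB·CA·AA·AA·CB·CA·CB·AA·CB·CA·AA·AA·CB·CA·CB·AA·CB·CA·AA·AA
    A ↦ AA
    B ↦ CA
    C ↦ CB

A->AA, B->CA, C->CB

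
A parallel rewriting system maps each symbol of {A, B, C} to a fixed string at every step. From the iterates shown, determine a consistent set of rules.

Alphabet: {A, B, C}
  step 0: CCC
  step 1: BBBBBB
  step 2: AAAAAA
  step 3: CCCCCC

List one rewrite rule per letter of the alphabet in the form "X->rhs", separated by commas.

A->C, B->A, C->BB

  step 2 ⇒ step 3: AAAAAA ⇒ C·C·C·C·C·C
    A ↦ C
  step 1 ⇒ step 2: BBBBBB ⇒ A·A·A·A·A·A
    B ↦ A
  step 0 ⇒ step 1: CCC ⇒ BB·BB·BB
    C ↦ BB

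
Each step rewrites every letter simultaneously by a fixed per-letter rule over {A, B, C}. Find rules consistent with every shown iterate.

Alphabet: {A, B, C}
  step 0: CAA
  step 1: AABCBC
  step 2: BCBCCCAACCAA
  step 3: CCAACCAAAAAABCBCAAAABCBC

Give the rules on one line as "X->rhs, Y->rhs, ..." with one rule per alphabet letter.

  step 2 ⇒ step 3: BCBCCCAACCAA ⇒ CC·AA·CC·AA·AA·AA·BC·BC·AA·AA·BC·BC
    A ↦ BC
    B ↦ CC
    C ↦ AA

A->BC, B->CC, C->AA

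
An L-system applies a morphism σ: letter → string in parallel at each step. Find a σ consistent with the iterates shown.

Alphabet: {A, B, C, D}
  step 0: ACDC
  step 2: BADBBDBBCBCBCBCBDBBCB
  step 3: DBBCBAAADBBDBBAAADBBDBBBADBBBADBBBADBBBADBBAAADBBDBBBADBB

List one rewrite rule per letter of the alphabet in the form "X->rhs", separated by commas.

A->CB, B->DBB, C->BA, D->AAA

  step 2 ⇒ step 3: BADBBDBBCBCBCBCBDBBCB ⇒ DBB·CB·AAA·DBB·DBB·AAA·DBB·DBB·BA·DBB·BA·DBB·BA·DBB·BA·DBB·AAA·DBB·DBB·BA·DBB
    A ↦ CB
    B ↦ DBB
    C ↦ BA
    D ↦ AAA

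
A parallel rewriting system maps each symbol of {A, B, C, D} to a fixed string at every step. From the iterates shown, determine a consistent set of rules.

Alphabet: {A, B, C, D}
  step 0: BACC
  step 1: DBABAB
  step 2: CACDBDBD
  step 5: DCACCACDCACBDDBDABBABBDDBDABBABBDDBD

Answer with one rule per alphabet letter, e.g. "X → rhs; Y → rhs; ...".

  step 1 ⇒ step 2: DBABAB ⇒ CAC·D·B·D·B·D
    A ↦ B
    B ↦ D
    D ↦ CAC
  step 0 ⇒ step 1: BACC ⇒ D·B·AB·AB
    C ↦ AB

A->B, B->D, C->AB, D->CAC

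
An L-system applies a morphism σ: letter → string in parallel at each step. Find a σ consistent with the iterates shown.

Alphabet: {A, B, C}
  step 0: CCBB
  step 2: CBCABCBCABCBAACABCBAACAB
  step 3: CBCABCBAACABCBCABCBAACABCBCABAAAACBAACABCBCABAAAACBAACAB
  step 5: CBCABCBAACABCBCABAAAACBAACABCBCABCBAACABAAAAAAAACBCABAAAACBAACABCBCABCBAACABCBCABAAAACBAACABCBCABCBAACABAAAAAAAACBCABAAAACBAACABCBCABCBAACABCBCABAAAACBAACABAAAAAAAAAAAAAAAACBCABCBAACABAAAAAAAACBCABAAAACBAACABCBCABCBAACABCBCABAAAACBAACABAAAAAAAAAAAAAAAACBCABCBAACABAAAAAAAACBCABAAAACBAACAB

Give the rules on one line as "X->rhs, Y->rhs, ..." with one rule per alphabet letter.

A->AA, B->CAB, C->CB

  step 2 ⇒ step 3: CBCABCBCABCBAACABCBAACAB ⇒ CB·CAB·CB·AA·CAB·CB·CAB·CB·AA·CAB·CB·CAB·AA·AA·CB·AA·CAB·CB·CAB·AA·AA·CB·AA·CAB
    A ↦ AA
    B ↦ CAB
    C ↦ CB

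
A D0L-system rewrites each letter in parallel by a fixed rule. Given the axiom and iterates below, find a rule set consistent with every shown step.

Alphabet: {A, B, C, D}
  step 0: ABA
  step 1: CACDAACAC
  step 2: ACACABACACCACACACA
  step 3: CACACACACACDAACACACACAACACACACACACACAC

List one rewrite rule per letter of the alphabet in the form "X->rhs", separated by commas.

A->CAC, B->DAA, C->A, D->BA

  step 2 ⇒ step 3: ACACABACACCACACACA ⇒ CAC·A·CAC·A·CAC·DAA·CAC·A·CAC·A·A·CAC·A·CAC·A·CAC·A·CAC
    A ↦ CAC
    B ↦ DAA
    C ↦ A
  step 1 ⇒ step 2: CACDAACAC ⇒ A·CAC·A·BA·CAC·CAC·A·CAC·A
    D ↦ BA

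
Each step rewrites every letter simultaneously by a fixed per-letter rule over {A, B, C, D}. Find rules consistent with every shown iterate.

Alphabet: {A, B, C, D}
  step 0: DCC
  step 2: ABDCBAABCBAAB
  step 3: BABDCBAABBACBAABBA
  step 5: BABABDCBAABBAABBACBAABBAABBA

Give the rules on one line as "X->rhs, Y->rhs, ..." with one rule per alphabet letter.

  step 2 ⇒ step 3: ABDCBAABCBAAB ⇒ B·A·BD·CBA·A·B·B·A·CBA·A·B·B·A
    A ↦ B
    B ↦ A
    C ↦ CBA
    D ↦ BD

A->B, B->A, C->CBA, D->BD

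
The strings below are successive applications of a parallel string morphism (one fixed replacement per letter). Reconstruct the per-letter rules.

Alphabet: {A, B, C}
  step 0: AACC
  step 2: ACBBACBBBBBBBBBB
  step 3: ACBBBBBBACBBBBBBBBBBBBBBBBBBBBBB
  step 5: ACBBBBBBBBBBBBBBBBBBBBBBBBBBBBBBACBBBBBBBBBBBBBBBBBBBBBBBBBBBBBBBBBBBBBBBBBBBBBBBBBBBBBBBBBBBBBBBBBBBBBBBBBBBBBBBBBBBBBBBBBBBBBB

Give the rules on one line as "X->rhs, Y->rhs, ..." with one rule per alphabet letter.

  step 2 ⇒ step 3: ACBBACBBBBBBBBBB ⇒ AC·BB·BB·BB·AC·BB·BB·BB·BB·BB·BB·BB·BB·BB·BB·BB
    A ↦ AC
    B ↦ BB
    C ↦ BB

A->AC, B->BB, C->BB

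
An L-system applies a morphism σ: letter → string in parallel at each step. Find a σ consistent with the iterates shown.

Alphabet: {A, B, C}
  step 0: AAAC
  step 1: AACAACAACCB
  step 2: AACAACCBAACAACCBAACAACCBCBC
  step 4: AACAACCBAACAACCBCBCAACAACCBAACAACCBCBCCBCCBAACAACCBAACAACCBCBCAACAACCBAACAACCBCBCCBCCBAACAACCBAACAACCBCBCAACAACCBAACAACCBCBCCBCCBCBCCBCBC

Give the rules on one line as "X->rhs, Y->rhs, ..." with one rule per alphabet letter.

A->AAC, B->C, C->CB

  step 1 ⇒ step 2: AACAACAACCB ⇒ AAC·AAC·CB·AAC·AAC·CB·AAC·AAC·CB·CB·C
    A ↦ AAC
    B ↦ C
    C ↦ CB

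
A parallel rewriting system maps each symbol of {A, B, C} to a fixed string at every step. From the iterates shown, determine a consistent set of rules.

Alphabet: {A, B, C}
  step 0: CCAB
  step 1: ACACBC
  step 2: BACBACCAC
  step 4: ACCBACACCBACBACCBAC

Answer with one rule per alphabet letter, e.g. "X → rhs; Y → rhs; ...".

  step 1 ⇒ step 2: ACACBC ⇒ B·AC·B·AC·C·AC
    A ↦ B
    B ↦ C
    C ↦ AC

A->B, B->C, C->AC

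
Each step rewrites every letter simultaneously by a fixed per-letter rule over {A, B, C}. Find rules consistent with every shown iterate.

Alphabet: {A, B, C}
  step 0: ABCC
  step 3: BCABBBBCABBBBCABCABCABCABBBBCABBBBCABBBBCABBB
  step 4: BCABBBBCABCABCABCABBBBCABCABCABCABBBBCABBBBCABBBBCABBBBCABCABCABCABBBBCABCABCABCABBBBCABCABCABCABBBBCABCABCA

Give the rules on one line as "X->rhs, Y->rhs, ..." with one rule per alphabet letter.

  step 3 ⇒ step 4: BCABBBBCABBBBCABCABCABCABBBBCABBBBCABBBBCABBB ⇒ BCA·BB·B·BCA·BCA·BCA·BCA·BB·B·BCA·BCA·BCA·BCA·BB·B·BCA·BB·B·BCA·BB·B·BCA·BB·B·BCA·BCA·BCA·BCA·BB·B·BCA·BCA·BCA·BCA·BB·B·BCA·BCA·BCA·BCA·BB·B·BCA·BCA·BCA
    A ↦ B
    B ↦ BCA
    C ↦ BB

A->B, B->BCA, C->BB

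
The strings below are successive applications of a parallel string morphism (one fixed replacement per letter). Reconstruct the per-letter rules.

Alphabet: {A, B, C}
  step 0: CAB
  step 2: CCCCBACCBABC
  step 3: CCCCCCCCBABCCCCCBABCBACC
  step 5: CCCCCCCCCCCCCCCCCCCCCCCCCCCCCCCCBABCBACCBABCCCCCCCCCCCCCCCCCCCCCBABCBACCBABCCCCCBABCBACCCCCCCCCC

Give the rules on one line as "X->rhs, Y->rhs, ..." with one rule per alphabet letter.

  step 2 ⇒ step 3: CCCCBACCBABC ⇒ CC·CC·CC·CC·BA·BC·CC·CC·BA·BC·BA·CC
    A ↦ BC
    B ↦ BA
    C ↦ CC

A->BC, B->BA, C->CC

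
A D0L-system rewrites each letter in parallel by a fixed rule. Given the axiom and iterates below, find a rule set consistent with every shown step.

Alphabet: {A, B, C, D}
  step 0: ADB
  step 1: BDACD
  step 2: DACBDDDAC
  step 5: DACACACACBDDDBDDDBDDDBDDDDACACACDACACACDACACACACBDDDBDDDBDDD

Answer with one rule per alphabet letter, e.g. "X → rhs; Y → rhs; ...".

A->BD, B->D, C->DD, D->AC

  step 1 ⇒ step 2: BDACD ⇒ D·AC·BD·DD·AC
    A ↦ BD
    B ↦ D
    C ↦ DD
    D ↦ AC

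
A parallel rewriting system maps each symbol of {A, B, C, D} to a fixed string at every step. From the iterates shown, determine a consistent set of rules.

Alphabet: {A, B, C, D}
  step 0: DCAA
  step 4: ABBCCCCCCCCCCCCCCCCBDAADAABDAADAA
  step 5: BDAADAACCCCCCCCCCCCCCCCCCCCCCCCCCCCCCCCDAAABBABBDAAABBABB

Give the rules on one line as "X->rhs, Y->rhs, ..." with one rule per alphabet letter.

  step 4 ⇒ step 5: ABBCCCCCCCCCCCCCCCCBDAADAABDAADAA ⇒ B·DAA·DAA·CC·CC·CC·CC·CC·CC·CC·CC·CC·CC·CC·CC·CC·CC·CC·CC·DAA·A·B·B·A·B·B·DAA·A·B·B·A·B·B
    A ↦ B
    B ↦ DAA
    C ↦ CC
    D ↦ A

A->B, B->DAA, C->CC, D->A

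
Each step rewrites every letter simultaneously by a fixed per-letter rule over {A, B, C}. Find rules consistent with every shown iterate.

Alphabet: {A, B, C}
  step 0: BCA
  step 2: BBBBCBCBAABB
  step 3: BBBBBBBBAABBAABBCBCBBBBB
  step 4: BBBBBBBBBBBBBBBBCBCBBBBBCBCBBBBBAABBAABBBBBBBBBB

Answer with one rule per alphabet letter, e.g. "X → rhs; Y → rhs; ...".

  step 3 ⇒ step 4: BBBBBBBBAABBAABBCBCBBBBB ⇒ BB·BB·BB·BB·BB·BB·BB·BB·CB·CB·BB·BB·CB·CB·BB·BB·AA·BB·AA·BB·BB·BB·BB·BB
    A ↦ CB
    B ↦ BB
    C ↦ AA

A->CB, B->BB, C->AA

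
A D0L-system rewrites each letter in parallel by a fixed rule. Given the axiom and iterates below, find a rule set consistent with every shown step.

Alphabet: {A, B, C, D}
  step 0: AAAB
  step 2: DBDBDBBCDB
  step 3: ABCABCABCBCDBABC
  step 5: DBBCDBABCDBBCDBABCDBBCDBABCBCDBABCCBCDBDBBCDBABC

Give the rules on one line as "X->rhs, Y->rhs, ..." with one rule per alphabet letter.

A->C, B->BC, C->DB, D->A

  step 2 ⇒ step 3: DBDBDBBCDB ⇒ A·BC·A·BC·A·BC·BC·DB·A·BC
    B ↦ BC
    C ↦ DB
    D ↦ A
    A ↦ C  (constrained at step 0)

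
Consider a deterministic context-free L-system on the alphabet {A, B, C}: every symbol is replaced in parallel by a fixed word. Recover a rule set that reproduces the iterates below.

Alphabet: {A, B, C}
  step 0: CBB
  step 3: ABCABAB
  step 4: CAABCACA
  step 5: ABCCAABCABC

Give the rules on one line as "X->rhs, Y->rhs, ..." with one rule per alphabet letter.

  step 4 ⇒ step 5: CAABCACA ⇒ AB·C·C·A·AB·C·AB·C
    A ↦ C
    B ↦ A
    C ↦ AB

A->C, B->A, C->AB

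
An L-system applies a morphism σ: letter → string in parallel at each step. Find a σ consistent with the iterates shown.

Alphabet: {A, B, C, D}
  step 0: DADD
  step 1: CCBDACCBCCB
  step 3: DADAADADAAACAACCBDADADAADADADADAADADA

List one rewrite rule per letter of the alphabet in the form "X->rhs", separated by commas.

  step 0 ⇒ step 1: DADD ⇒ CCB·DA·CCB·CCB
    A ↦ DA
    D ↦ CCB
    B ↦ CAA  (constrained at step 1)
    C ↦ A  (constrained at step 1)

A->DA, B->CAA, C->A, D->CCB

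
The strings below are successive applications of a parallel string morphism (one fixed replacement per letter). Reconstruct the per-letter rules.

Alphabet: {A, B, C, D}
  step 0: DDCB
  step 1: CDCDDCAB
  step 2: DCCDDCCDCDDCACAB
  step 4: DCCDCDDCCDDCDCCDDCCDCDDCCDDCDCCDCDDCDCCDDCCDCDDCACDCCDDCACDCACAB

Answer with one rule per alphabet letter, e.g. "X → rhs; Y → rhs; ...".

  step 1 ⇒ step 2: CDCDDCAB ⇒ DC·CD·DC·CD·CD·DC·AC·AB
    A ↦ AC
    B ↦ AB
    C ↦ DC
    D ↦ CD

A->AC, B->AB, C->DC, D->CD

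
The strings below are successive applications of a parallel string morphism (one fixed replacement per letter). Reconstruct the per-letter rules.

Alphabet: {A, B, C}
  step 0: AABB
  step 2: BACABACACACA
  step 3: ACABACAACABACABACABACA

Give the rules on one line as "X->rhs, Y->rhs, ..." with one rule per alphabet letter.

A->CA, B->A, C->BA

  step 2 ⇒ step 3: BACABACACACA ⇒ A·CA·BA·CA·A·CA·BA·CA·BA·CA·BA·CA
    A ↦ CA
    B ↦ A
    C ↦ BA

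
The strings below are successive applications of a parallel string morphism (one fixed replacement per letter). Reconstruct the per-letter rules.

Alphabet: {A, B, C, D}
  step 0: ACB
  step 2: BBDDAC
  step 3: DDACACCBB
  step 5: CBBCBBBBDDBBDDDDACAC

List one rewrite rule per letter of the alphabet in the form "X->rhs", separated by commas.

  step 2 ⇒ step 3: BBDDAC ⇒ D·D·AC·AC·C·BB
    A ↦ C
    B ↦ D
    C ↦ BB
    D ↦ AC

A->C, B->D, C->BB, D->AC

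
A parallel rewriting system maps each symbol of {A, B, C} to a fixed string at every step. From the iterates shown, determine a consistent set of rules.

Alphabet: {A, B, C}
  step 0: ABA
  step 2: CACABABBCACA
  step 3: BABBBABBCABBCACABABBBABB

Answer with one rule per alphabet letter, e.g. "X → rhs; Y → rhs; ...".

A->BB, B->CA, C->BA

  step 2 ⇒ step 3: CACABABBCACA ⇒ BA·BB·BA·BB·CA·BB·CA·CA·BA·BB·BA·BB
    A ↦ BB
    B ↦ CA
    C ↦ BA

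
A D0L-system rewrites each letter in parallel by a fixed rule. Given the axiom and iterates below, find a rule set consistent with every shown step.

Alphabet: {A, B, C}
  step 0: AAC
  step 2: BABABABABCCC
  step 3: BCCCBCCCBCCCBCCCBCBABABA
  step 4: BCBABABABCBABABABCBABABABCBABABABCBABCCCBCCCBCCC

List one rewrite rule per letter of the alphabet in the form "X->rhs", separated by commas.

  step 3 ⇒ step 4: BCCCBCCCBCCCBCCCBCBABABA ⇒ BC·BA·BA·BA·BC·BA·BA·BA·BC·BA·BA·BA·BC·BA·BA·BA·BC·BA·BC·CC·BC·CC·BC·CC
    A ↦ CC
    B ↦ BC
    C ↦ BA

A->CC, B->BC, C->BA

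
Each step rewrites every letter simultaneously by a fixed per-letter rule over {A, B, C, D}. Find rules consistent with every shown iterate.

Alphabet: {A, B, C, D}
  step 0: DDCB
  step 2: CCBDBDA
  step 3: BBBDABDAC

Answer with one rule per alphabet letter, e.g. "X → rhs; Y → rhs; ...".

A->C, B->BD, C->B, D->A

  step 2 ⇒ step 3: CCBDBDA ⇒ B·B·BD·A·BD·A·C
    A ↦ C
    B ↦ BD
    C ↦ B
    D ↦ A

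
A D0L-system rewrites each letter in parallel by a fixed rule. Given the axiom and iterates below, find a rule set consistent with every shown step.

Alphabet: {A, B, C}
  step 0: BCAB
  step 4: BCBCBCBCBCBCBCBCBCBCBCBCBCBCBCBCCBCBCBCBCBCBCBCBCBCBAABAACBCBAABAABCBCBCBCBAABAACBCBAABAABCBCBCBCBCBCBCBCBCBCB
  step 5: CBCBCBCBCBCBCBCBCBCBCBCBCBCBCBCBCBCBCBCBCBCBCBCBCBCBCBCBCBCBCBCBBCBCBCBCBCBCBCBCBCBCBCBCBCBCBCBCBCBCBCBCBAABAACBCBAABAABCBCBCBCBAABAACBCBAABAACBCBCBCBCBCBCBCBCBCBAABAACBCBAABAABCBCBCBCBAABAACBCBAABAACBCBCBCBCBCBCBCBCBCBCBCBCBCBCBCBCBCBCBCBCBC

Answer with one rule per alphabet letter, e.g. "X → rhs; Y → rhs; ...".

A->BAA, B->CBC, C->B

  step 4 ⇒ step 5: BCBCBCBCBCBCBCBCBCBCBCBCBCBCBCBCCBCBCBCBCBCBCBCBCBCBAABAACBCBAABAABCBCBCBCBAABAACBCBAABAABCBCBCBCBCBCBCBCBCBCB ⇒ CBC·B·CBC·B·CBC·B·CBC·B·CBC·B·CBC·B·CBC·B·CBC·B·CBC·B·CBC·B·CBC·B·CBC·B·CBC·B·CBC·B·CBC·B·CBC·B·B·CBC·B·CBC·B·CBC·B·CBC·B·CBC·B·CBC·B·CBC·B·CBC·B·CBC·B·CBC·BAA·BAA·CBC·BAA·BAA·B·CBC·B·CBC·BAA·BAA·CBC·BAA·BAA·CBC·B·CBC·B·CBC·B·CBC·B·CBC·BAA·BAA·CBC·BAA·BAA·B·CBC·B·CBC·BAA·BAA·CBC·BAA·BAA·CBC·B·CBC·B·CBC·B·CBC·B·CBC·B·CBC·B·CBC·B·CBC·B·CBC·B·CBC·B·CBC
    A ↦ BAA
    B ↦ CBC
    C ↦ B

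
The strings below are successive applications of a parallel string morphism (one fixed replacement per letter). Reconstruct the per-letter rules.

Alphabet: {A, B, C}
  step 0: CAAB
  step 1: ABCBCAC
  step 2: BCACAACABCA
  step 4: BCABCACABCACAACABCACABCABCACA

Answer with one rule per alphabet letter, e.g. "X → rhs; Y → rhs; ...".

A->BC, B->AC, C->A

  step 1 ⇒ step 2: ABCBCAC ⇒ BC·AC·A·AC·A·BC·A
    A ↦ BC
    B ↦ AC
    C ↦ A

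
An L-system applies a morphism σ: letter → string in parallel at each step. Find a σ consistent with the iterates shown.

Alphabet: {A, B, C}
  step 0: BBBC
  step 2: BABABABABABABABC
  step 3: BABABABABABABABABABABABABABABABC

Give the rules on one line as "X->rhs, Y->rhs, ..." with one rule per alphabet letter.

  step 2 ⇒ step 3: BABABABABABABABC ⇒ BA·BA·BA·BA·BA·BA·BA·BA·BA·BA·BA·BA·BA·BA·BA·BC
    A ↦ BA
    B ↦ BA
    C ↦ BC

A->BA, B->BA, C->BC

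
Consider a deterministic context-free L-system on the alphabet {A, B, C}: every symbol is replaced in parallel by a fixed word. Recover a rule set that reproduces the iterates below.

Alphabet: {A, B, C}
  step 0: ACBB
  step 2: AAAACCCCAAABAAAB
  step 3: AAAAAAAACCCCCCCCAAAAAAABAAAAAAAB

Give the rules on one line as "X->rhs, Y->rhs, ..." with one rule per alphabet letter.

  step 2 ⇒ step 3: AAAACCCCAAABAAAB ⇒ AA·AA·AA·AA·CC·CC·CC·CC·AA·AA·AA·AB·AA·AA·AA·AB
    A ↦ AA
    B ↦ AB
    C ↦ CC

A->AA, B->AB, C->CC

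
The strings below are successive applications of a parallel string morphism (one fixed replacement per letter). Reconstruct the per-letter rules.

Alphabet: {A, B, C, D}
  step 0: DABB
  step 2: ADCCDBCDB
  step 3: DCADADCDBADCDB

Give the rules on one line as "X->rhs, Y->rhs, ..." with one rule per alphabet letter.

A->D, B->DB, C->AD, D->C

  step 2 ⇒ step 3: ADCCDBCDB ⇒ D·C·AD·AD·C·DB·AD·C·DB
    A ↦ D
    B ↦ DB
    C ↦ AD
    D ↦ C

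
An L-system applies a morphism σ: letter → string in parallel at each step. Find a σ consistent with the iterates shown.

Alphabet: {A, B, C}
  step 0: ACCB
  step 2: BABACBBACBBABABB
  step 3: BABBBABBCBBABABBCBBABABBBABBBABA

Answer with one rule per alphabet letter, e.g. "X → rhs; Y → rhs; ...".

  step 2 ⇒ step 3: BABACBBACBBABABB ⇒ BA·BB·BA·BB·CB·BA·BA·BB·CB·BA·BA·BB·BA·BB·BA·BA
    A ↦ BB
    B ↦ BA
    C ↦ CB

A->BB, B->BA, C->CB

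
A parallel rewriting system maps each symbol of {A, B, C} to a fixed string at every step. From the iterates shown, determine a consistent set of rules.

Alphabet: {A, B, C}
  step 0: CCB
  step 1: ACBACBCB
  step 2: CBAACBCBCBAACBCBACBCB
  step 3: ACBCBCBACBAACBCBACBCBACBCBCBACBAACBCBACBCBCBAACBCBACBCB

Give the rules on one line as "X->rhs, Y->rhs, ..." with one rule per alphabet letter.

  step 2 ⇒ step 3: CBAACBCBCBAACBCBACBCB ⇒ ACB·CB·CBA·CBA·ACB·CB·ACB·CB·ACB·CB·CBA·CBA·ACB·CB·ACB·CB·CBA·ACB·CB·ACB·CB
    A ↦ CBA
    B ↦ CB
    C ↦ ACB

A->CBA, B->CB, C->ACB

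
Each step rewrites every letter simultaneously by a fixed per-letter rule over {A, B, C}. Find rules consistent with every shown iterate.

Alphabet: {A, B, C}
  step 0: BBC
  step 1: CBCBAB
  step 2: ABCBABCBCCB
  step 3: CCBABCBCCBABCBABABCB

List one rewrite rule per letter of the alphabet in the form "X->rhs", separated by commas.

  step 2 ⇒ step 3: ABCBABCBCCB ⇒ C·CB·AB·CB·C·CB·AB·CB·AB·AB·CB
    A ↦ C
    B ↦ CB
    C ↦ AB

A->C, B->CB, C->AB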